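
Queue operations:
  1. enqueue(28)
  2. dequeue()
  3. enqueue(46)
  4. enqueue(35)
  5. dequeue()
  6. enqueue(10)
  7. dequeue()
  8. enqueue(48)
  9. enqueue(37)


enqueue(28) -> [28]
dequeue()->28, []
enqueue(46) -> [46]
enqueue(35) -> [46, 35]
dequeue()->46, [35]
enqueue(10) -> [35, 10]
dequeue()->35, [10]
enqueue(48) -> [10, 48]
enqueue(37) -> [10, 48, 37]

Final queue: [10, 48, 37]


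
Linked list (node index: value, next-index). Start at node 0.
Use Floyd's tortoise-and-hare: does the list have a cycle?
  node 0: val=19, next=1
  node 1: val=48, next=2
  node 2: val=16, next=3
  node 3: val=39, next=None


Floyd's tortoise (slow, +1) and hare (fast, +2):
  init: slow=0, fast=0
  step 1: slow=1, fast=2
  step 2: fast 2->3->None, no cycle

Cycle: no


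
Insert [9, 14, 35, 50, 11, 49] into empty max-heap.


Insert 9: [9]
Insert 14: [14, 9]
Insert 35: [35, 9, 14]
Insert 50: [50, 35, 14, 9]
Insert 11: [50, 35, 14, 9, 11]
Insert 49: [50, 35, 49, 9, 11, 14]

Final heap: [50, 35, 49, 9, 11, 14]


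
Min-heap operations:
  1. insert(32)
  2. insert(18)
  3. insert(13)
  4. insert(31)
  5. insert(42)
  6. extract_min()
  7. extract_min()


insert(32) -> [32]
insert(18) -> [18, 32]
insert(13) -> [13, 32, 18]
insert(31) -> [13, 31, 18, 32]
insert(42) -> [13, 31, 18, 32, 42]
extract_min()->13, [18, 31, 42, 32]
extract_min()->18, [31, 32, 42]

Final heap: [31, 32, 42]


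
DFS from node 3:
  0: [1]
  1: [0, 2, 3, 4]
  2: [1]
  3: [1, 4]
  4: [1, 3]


Visit 3, push [4, 1]
Visit 1, push [4, 2, 0]
Visit 0, push []
Visit 2, push []
Visit 4, push []

DFS order: [3, 1, 0, 2, 4]


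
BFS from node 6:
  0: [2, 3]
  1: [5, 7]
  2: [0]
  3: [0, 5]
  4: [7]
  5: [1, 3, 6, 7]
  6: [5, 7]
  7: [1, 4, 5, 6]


Visit 6, enqueue [5, 7]
Visit 5, enqueue [1, 3]
Visit 7, enqueue [4]
Visit 1, enqueue []
Visit 3, enqueue [0]
Visit 4, enqueue []
Visit 0, enqueue [2]
Visit 2, enqueue []

BFS order: [6, 5, 7, 1, 3, 4, 0, 2]


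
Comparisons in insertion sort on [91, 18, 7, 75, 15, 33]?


Algorithm: insertion sort
Input: [91, 18, 7, 75, 15, 33]
Sorted: [7, 15, 18, 33, 75, 91]

12


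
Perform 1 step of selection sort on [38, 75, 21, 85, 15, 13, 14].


Initial: [38, 75, 21, 85, 15, 13, 14]
Step 1: min=13 at 5
  Swap: [13, 75, 21, 85, 15, 38, 14]

After 1 step: [13, 75, 21, 85, 15, 38, 14]


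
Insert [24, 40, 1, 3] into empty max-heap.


Insert 24: [24]
Insert 40: [40, 24]
Insert 1: [40, 24, 1]
Insert 3: [40, 24, 1, 3]

Final heap: [40, 24, 1, 3]


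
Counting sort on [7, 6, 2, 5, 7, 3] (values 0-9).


Input: [7, 6, 2, 5, 7, 3]
Counts: [0, 0, 1, 1, 0, 1, 1, 2, 0, 0]

Sorted: [2, 3, 5, 6, 7, 7]


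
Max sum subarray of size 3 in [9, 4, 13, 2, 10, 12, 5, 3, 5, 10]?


[0:3]: 26
[1:4]: 19
[2:5]: 25
[3:6]: 24
[4:7]: 27
[5:8]: 20
[6:9]: 13
[7:10]: 18

Max: 27 at [4:7]


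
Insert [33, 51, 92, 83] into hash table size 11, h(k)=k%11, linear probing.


Insert 33: h=0 -> slot 0
Insert 51: h=7 -> slot 7
Insert 92: h=4 -> slot 4
Insert 83: h=6 -> slot 6

Table: [33, None, None, None, 92, None, 83, 51, None, None, None]


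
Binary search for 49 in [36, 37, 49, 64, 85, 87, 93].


Step 1: lo=0, hi=6, mid=3, val=64
Step 2: lo=0, hi=2, mid=1, val=37
Step 3: lo=2, hi=2, mid=2, val=49

Found at index 2


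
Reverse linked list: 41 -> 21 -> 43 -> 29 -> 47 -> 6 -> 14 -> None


Step 1: curr=41, set curr.next=prev(None) | reversed so far: 41
Step 2: curr=21, set curr.next=prev(41) | reversed so far: 21 -> 41
Step 3: curr=43, set curr.next=prev(21) | reversed so far: 43 -> 21 -> 41
Step 4: curr=29, set curr.next=prev(43) | reversed so far: 29 -> 43 -> 21 -> 41
Step 5: curr=47, set curr.next=prev(29) | reversed so far: 47 -> 29 -> 43 -> 21 -> 41
Step 6: curr=6, set curr.next=prev(47) | reversed so far: 6 -> 47 -> 29 -> 43 -> 21 -> 41
Step 7: curr=14, set curr.next=prev(6) | reversed so far: 14 -> 6 -> 47 -> 29 -> 43 -> 21 -> 41

14 -> 6 -> 47 -> 29 -> 43 -> 21 -> 41 -> None


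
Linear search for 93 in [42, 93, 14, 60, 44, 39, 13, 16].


i=0: 42!=93
i=1: 93==93 found!

Found at 1, 2 comps


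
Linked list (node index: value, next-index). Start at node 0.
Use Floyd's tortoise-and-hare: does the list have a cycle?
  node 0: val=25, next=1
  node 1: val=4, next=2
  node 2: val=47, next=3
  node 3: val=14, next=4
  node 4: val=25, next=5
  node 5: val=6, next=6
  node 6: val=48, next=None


Floyd's tortoise (slow, +1) and hare (fast, +2):
  init: slow=0, fast=0
  step 1: slow=1, fast=2
  step 2: slow=2, fast=4
  step 3: slow=3, fast=6
  step 4: fast -> None, no cycle

Cycle: no


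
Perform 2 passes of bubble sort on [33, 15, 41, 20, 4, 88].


Initial: [33, 15, 41, 20, 4, 88]
Pass 1: [15, 33, 20, 4, 41, 88] (3 swaps)
Pass 2: [15, 20, 4, 33, 41, 88] (2 swaps)

After 2 passes: [15, 20, 4, 33, 41, 88]


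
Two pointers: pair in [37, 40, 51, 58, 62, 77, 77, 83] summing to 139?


lo=0(37)+hi=7(83)=120
lo=1(40)+hi=7(83)=123
lo=2(51)+hi=7(83)=134
lo=3(58)+hi=7(83)=141
lo=3(58)+hi=6(77)=135
lo=4(62)+hi=6(77)=139

Yes: 62+77=139


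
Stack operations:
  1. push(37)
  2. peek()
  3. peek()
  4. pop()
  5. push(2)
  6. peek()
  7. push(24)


push(37) -> [37]
peek()->37
peek()->37
pop()->37, []
push(2) -> [2]
peek()->2
push(24) -> [2, 24]

Final stack: [2, 24]


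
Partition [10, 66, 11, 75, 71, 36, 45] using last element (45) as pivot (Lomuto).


Pivot: 45
  10 <= 45: advance i (no swap)
  11 <= 45: swap -> [10, 11, 66, 75, 71, 36, 45]
  36 <= 45: swap -> [10, 11, 36, 75, 71, 66, 45]
Place pivot at 3: [10, 11, 36, 45, 71, 66, 75]

Partitioned: [10, 11, 36, 45, 71, 66, 75]


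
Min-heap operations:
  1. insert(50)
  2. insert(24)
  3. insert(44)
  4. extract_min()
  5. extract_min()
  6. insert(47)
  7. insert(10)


insert(50) -> [50]
insert(24) -> [24, 50]
insert(44) -> [24, 50, 44]
extract_min()->24, [44, 50]
extract_min()->44, [50]
insert(47) -> [47, 50]
insert(10) -> [10, 50, 47]

Final heap: [10, 50, 47]


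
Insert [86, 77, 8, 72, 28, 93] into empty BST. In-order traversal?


Insert 86: root
Insert 77: L from 86
Insert 8: L from 86 -> L from 77
Insert 72: L from 86 -> L from 77 -> R from 8
Insert 28: L from 86 -> L from 77 -> R from 8 -> L from 72
Insert 93: R from 86

In-order: [8, 28, 72, 77, 86, 93]


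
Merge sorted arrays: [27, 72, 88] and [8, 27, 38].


Take 8 from B
Take 27 from A
Take 27 from B
Take 38 from B

Merged: [8, 27, 27, 38, 72, 88]


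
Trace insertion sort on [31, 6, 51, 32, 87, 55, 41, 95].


Initial: [31, 6, 51, 32, 87, 55, 41, 95]
Insert 6: [6, 31, 51, 32, 87, 55, 41, 95]
Insert 51: [6, 31, 51, 32, 87, 55, 41, 95]
Insert 32: [6, 31, 32, 51, 87, 55, 41, 95]
Insert 87: [6, 31, 32, 51, 87, 55, 41, 95]
Insert 55: [6, 31, 32, 51, 55, 87, 41, 95]
Insert 41: [6, 31, 32, 41, 51, 55, 87, 95]
Insert 95: [6, 31, 32, 41, 51, 55, 87, 95]

Sorted: [6, 31, 32, 41, 51, 55, 87, 95]


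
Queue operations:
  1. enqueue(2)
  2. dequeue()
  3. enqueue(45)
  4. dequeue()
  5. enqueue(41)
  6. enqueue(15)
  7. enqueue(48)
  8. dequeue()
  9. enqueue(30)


enqueue(2) -> [2]
dequeue()->2, []
enqueue(45) -> [45]
dequeue()->45, []
enqueue(41) -> [41]
enqueue(15) -> [41, 15]
enqueue(48) -> [41, 15, 48]
dequeue()->41, [15, 48]
enqueue(30) -> [15, 48, 30]

Final queue: [15, 48, 30]


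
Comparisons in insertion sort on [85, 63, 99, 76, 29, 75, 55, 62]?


Algorithm: insertion sort
Input: [85, 63, 99, 76, 29, 75, 55, 62]
Sorted: [29, 55, 62, 63, 75, 76, 85, 99]

25


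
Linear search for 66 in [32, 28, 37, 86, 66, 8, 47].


i=0: 32!=66
i=1: 28!=66
i=2: 37!=66
i=3: 86!=66
i=4: 66==66 found!

Found at 4, 5 comps


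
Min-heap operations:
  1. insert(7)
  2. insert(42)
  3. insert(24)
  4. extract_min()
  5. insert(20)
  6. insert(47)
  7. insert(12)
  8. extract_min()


insert(7) -> [7]
insert(42) -> [7, 42]
insert(24) -> [7, 42, 24]
extract_min()->7, [24, 42]
insert(20) -> [20, 42, 24]
insert(47) -> [20, 42, 24, 47]
insert(12) -> [12, 20, 24, 47, 42]
extract_min()->12, [20, 42, 24, 47]

Final heap: [20, 42, 24, 47]


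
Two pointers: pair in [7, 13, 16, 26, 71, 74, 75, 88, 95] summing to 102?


lo=0(7)+hi=8(95)=102

Yes: 7+95=102


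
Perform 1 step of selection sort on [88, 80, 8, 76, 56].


Initial: [88, 80, 8, 76, 56]
Step 1: min=8 at 2
  Swap: [8, 80, 88, 76, 56]

After 1 step: [8, 80, 88, 76, 56]


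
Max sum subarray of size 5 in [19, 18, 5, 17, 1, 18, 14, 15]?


[0:5]: 60
[1:6]: 59
[2:7]: 55
[3:8]: 65

Max: 65 at [3:8]


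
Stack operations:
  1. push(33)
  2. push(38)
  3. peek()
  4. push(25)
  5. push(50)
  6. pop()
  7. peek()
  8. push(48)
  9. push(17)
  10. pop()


push(33) -> [33]
push(38) -> [33, 38]
peek()->38
push(25) -> [33, 38, 25]
push(50) -> [33, 38, 25, 50]
pop()->50, [33, 38, 25]
peek()->25
push(48) -> [33, 38, 25, 48]
push(17) -> [33, 38, 25, 48, 17]
pop()->17, [33, 38, 25, 48]

Final stack: [33, 38, 25, 48]


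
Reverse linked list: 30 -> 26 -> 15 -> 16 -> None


Step 1: curr=30, set curr.next=prev(None) | reversed so far: 30
Step 2: curr=26, set curr.next=prev(30) | reversed so far: 26 -> 30
Step 3: curr=15, set curr.next=prev(26) | reversed so far: 15 -> 26 -> 30
Step 4: curr=16, set curr.next=prev(15) | reversed so far: 16 -> 15 -> 26 -> 30

16 -> 15 -> 26 -> 30 -> None


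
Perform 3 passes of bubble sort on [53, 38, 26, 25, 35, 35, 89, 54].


Initial: [53, 38, 26, 25, 35, 35, 89, 54]
Pass 1: [38, 26, 25, 35, 35, 53, 54, 89] (6 swaps)
Pass 2: [26, 25, 35, 35, 38, 53, 54, 89] (4 swaps)
Pass 3: [25, 26, 35, 35, 38, 53, 54, 89] (1 swaps)

After 3 passes: [25, 26, 35, 35, 38, 53, 54, 89]


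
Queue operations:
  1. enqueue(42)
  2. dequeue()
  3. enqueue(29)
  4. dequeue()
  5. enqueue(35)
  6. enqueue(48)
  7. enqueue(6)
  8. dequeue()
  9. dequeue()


enqueue(42) -> [42]
dequeue()->42, []
enqueue(29) -> [29]
dequeue()->29, []
enqueue(35) -> [35]
enqueue(48) -> [35, 48]
enqueue(6) -> [35, 48, 6]
dequeue()->35, [48, 6]
dequeue()->48, [6]

Final queue: [6]


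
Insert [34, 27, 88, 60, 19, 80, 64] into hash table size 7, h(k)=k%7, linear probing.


Insert 34: h=6 -> slot 6
Insert 27: h=6, 1 probes -> slot 0
Insert 88: h=4 -> slot 4
Insert 60: h=4, 1 probes -> slot 5
Insert 19: h=5, 3 probes -> slot 1
Insert 80: h=3 -> slot 3
Insert 64: h=1, 1 probes -> slot 2

Table: [27, 19, 64, 80, 88, 60, 34]


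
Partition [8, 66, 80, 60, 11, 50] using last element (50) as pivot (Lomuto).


Pivot: 50
  8 <= 50: advance i (no swap)
  11 <= 50: swap -> [8, 11, 80, 60, 66, 50]
Place pivot at 2: [8, 11, 50, 60, 66, 80]

Partitioned: [8, 11, 50, 60, 66, 80]


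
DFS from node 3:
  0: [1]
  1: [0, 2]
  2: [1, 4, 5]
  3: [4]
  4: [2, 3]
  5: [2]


Visit 3, push [4]
Visit 4, push [2]
Visit 2, push [5, 1]
Visit 1, push [0]
Visit 0, push []
Visit 5, push []

DFS order: [3, 4, 2, 1, 0, 5]


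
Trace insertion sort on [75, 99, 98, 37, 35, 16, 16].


Initial: [75, 99, 98, 37, 35, 16, 16]
Insert 99: [75, 99, 98, 37, 35, 16, 16]
Insert 98: [75, 98, 99, 37, 35, 16, 16]
Insert 37: [37, 75, 98, 99, 35, 16, 16]
Insert 35: [35, 37, 75, 98, 99, 16, 16]
Insert 16: [16, 35, 37, 75, 98, 99, 16]
Insert 16: [16, 16, 35, 37, 75, 98, 99]

Sorted: [16, 16, 35, 37, 75, 98, 99]


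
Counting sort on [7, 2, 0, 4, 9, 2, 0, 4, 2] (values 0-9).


Input: [7, 2, 0, 4, 9, 2, 0, 4, 2]
Counts: [2, 0, 3, 0, 2, 0, 0, 1, 0, 1]

Sorted: [0, 0, 2, 2, 2, 4, 4, 7, 9]


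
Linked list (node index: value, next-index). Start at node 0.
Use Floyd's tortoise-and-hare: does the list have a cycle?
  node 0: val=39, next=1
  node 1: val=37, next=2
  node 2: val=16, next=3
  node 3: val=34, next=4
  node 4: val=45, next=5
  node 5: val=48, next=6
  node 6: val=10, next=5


Floyd's tortoise (slow, +1) and hare (fast, +2):
  init: slow=0, fast=0
  step 1: slow=1, fast=2
  step 2: slow=2, fast=4
  step 3: slow=3, fast=6
  step 4: slow=4, fast=6
  step 5: slow=5, fast=6
  step 6: slow=6, fast=6
  slow == fast at node 6: cycle detected

Cycle: yes


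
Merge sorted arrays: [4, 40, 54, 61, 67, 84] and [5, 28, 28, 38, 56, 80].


Take 4 from A
Take 5 from B
Take 28 from B
Take 28 from B
Take 38 from B
Take 40 from A
Take 54 from A
Take 56 from B
Take 61 from A
Take 67 from A
Take 80 from B

Merged: [4, 5, 28, 28, 38, 40, 54, 56, 61, 67, 80, 84]


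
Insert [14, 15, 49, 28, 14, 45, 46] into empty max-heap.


Insert 14: [14]
Insert 15: [15, 14]
Insert 49: [49, 14, 15]
Insert 28: [49, 28, 15, 14]
Insert 14: [49, 28, 15, 14, 14]
Insert 45: [49, 28, 45, 14, 14, 15]
Insert 46: [49, 28, 46, 14, 14, 15, 45]

Final heap: [49, 28, 46, 14, 14, 15, 45]


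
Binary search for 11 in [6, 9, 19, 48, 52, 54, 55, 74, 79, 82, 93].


Step 1: lo=0, hi=10, mid=5, val=54
Step 2: lo=0, hi=4, mid=2, val=19
Step 3: lo=0, hi=1, mid=0, val=6
Step 4: lo=1, hi=1, mid=1, val=9

Not found


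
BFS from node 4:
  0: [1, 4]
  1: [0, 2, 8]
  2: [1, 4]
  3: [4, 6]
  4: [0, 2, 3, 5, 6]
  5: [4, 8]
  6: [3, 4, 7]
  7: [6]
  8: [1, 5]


Visit 4, enqueue [0, 2, 3, 5, 6]
Visit 0, enqueue [1]
Visit 2, enqueue []
Visit 3, enqueue []
Visit 5, enqueue [8]
Visit 6, enqueue [7]
Visit 1, enqueue []
Visit 8, enqueue []
Visit 7, enqueue []

BFS order: [4, 0, 2, 3, 5, 6, 1, 8, 7]


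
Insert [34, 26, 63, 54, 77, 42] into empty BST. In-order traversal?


Insert 34: root
Insert 26: L from 34
Insert 63: R from 34
Insert 54: R from 34 -> L from 63
Insert 77: R from 34 -> R from 63
Insert 42: R from 34 -> L from 63 -> L from 54

In-order: [26, 34, 42, 54, 63, 77]


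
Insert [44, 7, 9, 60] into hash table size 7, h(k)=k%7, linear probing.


Insert 44: h=2 -> slot 2
Insert 7: h=0 -> slot 0
Insert 9: h=2, 1 probes -> slot 3
Insert 60: h=4 -> slot 4

Table: [7, None, 44, 9, 60, None, None]


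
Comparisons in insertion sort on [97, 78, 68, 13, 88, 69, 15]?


Algorithm: insertion sort
Input: [97, 78, 68, 13, 88, 69, 15]
Sorted: [13, 15, 68, 69, 78, 88, 97]

18


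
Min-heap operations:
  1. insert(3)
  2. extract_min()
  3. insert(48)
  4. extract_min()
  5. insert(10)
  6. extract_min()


insert(3) -> [3]
extract_min()->3, []
insert(48) -> [48]
extract_min()->48, []
insert(10) -> [10]
extract_min()->10, []

Final heap: []


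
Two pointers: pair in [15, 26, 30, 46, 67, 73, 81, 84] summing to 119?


lo=0(15)+hi=7(84)=99
lo=1(26)+hi=7(84)=110
lo=2(30)+hi=7(84)=114
lo=3(46)+hi=7(84)=130
lo=3(46)+hi=6(81)=127
lo=3(46)+hi=5(73)=119

Yes: 46+73=119


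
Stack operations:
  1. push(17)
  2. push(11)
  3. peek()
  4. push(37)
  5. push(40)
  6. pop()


push(17) -> [17]
push(11) -> [17, 11]
peek()->11
push(37) -> [17, 11, 37]
push(40) -> [17, 11, 37, 40]
pop()->40, [17, 11, 37]

Final stack: [17, 11, 37]


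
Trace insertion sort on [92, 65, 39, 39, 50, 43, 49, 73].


Initial: [92, 65, 39, 39, 50, 43, 49, 73]
Insert 65: [65, 92, 39, 39, 50, 43, 49, 73]
Insert 39: [39, 65, 92, 39, 50, 43, 49, 73]
Insert 39: [39, 39, 65, 92, 50, 43, 49, 73]
Insert 50: [39, 39, 50, 65, 92, 43, 49, 73]
Insert 43: [39, 39, 43, 50, 65, 92, 49, 73]
Insert 49: [39, 39, 43, 49, 50, 65, 92, 73]
Insert 73: [39, 39, 43, 49, 50, 65, 73, 92]

Sorted: [39, 39, 43, 49, 50, 65, 73, 92]


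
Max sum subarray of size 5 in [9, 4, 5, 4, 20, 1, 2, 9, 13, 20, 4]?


[0:5]: 42
[1:6]: 34
[2:7]: 32
[3:8]: 36
[4:9]: 45
[5:10]: 45
[6:11]: 48

Max: 48 at [6:11]


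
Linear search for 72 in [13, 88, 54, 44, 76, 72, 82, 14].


i=0: 13!=72
i=1: 88!=72
i=2: 54!=72
i=3: 44!=72
i=4: 76!=72
i=5: 72==72 found!

Found at 5, 6 comps


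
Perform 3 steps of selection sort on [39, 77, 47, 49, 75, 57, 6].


Initial: [39, 77, 47, 49, 75, 57, 6]
Step 1: min=6 at 6
  Swap: [6, 77, 47, 49, 75, 57, 39]
Step 2: min=39 at 6
  Swap: [6, 39, 47, 49, 75, 57, 77]
Step 3: min=47 at 2
  Swap: [6, 39, 47, 49, 75, 57, 77]

After 3 steps: [6, 39, 47, 49, 75, 57, 77]


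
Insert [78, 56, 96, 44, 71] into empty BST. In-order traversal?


Insert 78: root
Insert 56: L from 78
Insert 96: R from 78
Insert 44: L from 78 -> L from 56
Insert 71: L from 78 -> R from 56

In-order: [44, 56, 71, 78, 96]


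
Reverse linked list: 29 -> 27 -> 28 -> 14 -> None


Step 1: curr=29, set curr.next=prev(None) | reversed so far: 29
Step 2: curr=27, set curr.next=prev(29) | reversed so far: 27 -> 29
Step 3: curr=28, set curr.next=prev(27) | reversed so far: 28 -> 27 -> 29
Step 4: curr=14, set curr.next=prev(28) | reversed so far: 14 -> 28 -> 27 -> 29

14 -> 28 -> 27 -> 29 -> None


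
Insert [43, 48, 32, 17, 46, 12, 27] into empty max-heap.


Insert 43: [43]
Insert 48: [48, 43]
Insert 32: [48, 43, 32]
Insert 17: [48, 43, 32, 17]
Insert 46: [48, 46, 32, 17, 43]
Insert 12: [48, 46, 32, 17, 43, 12]
Insert 27: [48, 46, 32, 17, 43, 12, 27]

Final heap: [48, 46, 32, 17, 43, 12, 27]


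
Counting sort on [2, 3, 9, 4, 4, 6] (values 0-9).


Input: [2, 3, 9, 4, 4, 6]
Counts: [0, 0, 1, 1, 2, 0, 1, 0, 0, 1]

Sorted: [2, 3, 4, 4, 6, 9]


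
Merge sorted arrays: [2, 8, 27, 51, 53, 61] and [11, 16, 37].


Take 2 from A
Take 8 from A
Take 11 from B
Take 16 from B
Take 27 from A
Take 37 from B

Merged: [2, 8, 11, 16, 27, 37, 51, 53, 61]


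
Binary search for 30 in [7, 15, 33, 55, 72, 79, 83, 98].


Step 1: lo=0, hi=7, mid=3, val=55
Step 2: lo=0, hi=2, mid=1, val=15
Step 3: lo=2, hi=2, mid=2, val=33

Not found


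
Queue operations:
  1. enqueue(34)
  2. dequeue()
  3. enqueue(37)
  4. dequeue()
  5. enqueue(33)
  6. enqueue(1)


enqueue(34) -> [34]
dequeue()->34, []
enqueue(37) -> [37]
dequeue()->37, []
enqueue(33) -> [33]
enqueue(1) -> [33, 1]

Final queue: [33, 1]


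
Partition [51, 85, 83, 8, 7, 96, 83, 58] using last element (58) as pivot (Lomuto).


Pivot: 58
  51 <= 58: advance i (no swap)
  8 <= 58: swap -> [51, 8, 83, 85, 7, 96, 83, 58]
  7 <= 58: swap -> [51, 8, 7, 85, 83, 96, 83, 58]
Place pivot at 3: [51, 8, 7, 58, 83, 96, 83, 85]

Partitioned: [51, 8, 7, 58, 83, 96, 83, 85]


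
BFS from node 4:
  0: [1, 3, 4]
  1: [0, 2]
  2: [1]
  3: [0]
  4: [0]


Visit 4, enqueue [0]
Visit 0, enqueue [1, 3]
Visit 1, enqueue [2]
Visit 3, enqueue []
Visit 2, enqueue []

BFS order: [4, 0, 1, 3, 2]


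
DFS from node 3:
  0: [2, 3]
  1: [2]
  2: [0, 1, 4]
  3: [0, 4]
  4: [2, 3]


Visit 3, push [4, 0]
Visit 0, push [2]
Visit 2, push [4, 1]
Visit 1, push []
Visit 4, push []

DFS order: [3, 0, 2, 1, 4]


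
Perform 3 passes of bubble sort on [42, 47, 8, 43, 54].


Initial: [42, 47, 8, 43, 54]
Pass 1: [42, 8, 43, 47, 54] (2 swaps)
Pass 2: [8, 42, 43, 47, 54] (1 swaps)
Pass 3: [8, 42, 43, 47, 54] (0 swaps)

After 3 passes: [8, 42, 43, 47, 54]


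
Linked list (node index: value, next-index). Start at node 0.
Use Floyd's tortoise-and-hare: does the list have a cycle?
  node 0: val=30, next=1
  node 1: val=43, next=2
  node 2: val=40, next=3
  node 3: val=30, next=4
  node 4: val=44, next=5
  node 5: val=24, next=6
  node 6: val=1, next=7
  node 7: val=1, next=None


Floyd's tortoise (slow, +1) and hare (fast, +2):
  init: slow=0, fast=0
  step 1: slow=1, fast=2
  step 2: slow=2, fast=4
  step 3: slow=3, fast=6
  step 4: fast 6->7->None, no cycle

Cycle: no


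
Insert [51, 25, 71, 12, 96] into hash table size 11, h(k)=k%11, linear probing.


Insert 51: h=7 -> slot 7
Insert 25: h=3 -> slot 3
Insert 71: h=5 -> slot 5
Insert 12: h=1 -> slot 1
Insert 96: h=8 -> slot 8

Table: [None, 12, None, 25, None, 71, None, 51, 96, None, None]


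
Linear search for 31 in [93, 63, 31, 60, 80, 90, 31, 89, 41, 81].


i=0: 93!=31
i=1: 63!=31
i=2: 31==31 found!

Found at 2, 3 comps


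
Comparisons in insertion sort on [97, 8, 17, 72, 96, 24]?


Algorithm: insertion sort
Input: [97, 8, 17, 72, 96, 24]
Sorted: [8, 17, 24, 72, 96, 97]

11


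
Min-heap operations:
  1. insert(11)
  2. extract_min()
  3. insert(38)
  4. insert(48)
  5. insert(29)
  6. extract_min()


insert(11) -> [11]
extract_min()->11, []
insert(38) -> [38]
insert(48) -> [38, 48]
insert(29) -> [29, 48, 38]
extract_min()->29, [38, 48]

Final heap: [38, 48]


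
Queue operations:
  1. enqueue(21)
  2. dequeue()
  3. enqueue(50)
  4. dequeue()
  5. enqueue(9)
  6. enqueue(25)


enqueue(21) -> [21]
dequeue()->21, []
enqueue(50) -> [50]
dequeue()->50, []
enqueue(9) -> [9]
enqueue(25) -> [9, 25]

Final queue: [9, 25]


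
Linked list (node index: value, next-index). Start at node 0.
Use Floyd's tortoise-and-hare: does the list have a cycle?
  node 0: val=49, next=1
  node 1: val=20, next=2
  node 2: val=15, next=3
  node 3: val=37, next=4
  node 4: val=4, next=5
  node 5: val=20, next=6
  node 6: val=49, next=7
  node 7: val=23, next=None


Floyd's tortoise (slow, +1) and hare (fast, +2):
  init: slow=0, fast=0
  step 1: slow=1, fast=2
  step 2: slow=2, fast=4
  step 3: slow=3, fast=6
  step 4: fast 6->7->None, no cycle

Cycle: no


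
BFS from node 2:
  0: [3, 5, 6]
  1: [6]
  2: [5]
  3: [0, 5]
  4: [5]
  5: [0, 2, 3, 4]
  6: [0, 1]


Visit 2, enqueue [5]
Visit 5, enqueue [0, 3, 4]
Visit 0, enqueue [6]
Visit 3, enqueue []
Visit 4, enqueue []
Visit 6, enqueue [1]
Visit 1, enqueue []

BFS order: [2, 5, 0, 3, 4, 6, 1]


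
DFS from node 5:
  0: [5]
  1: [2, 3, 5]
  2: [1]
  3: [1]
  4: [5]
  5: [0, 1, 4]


Visit 5, push [4, 1, 0]
Visit 0, push []
Visit 1, push [3, 2]
Visit 2, push []
Visit 3, push []
Visit 4, push []

DFS order: [5, 0, 1, 2, 3, 4]


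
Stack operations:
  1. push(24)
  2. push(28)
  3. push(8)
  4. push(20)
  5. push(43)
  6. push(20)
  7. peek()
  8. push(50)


push(24) -> [24]
push(28) -> [24, 28]
push(8) -> [24, 28, 8]
push(20) -> [24, 28, 8, 20]
push(43) -> [24, 28, 8, 20, 43]
push(20) -> [24, 28, 8, 20, 43, 20]
peek()->20
push(50) -> [24, 28, 8, 20, 43, 20, 50]

Final stack: [24, 28, 8, 20, 43, 20, 50]


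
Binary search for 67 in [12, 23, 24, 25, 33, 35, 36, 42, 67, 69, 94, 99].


Step 1: lo=0, hi=11, mid=5, val=35
Step 2: lo=6, hi=11, mid=8, val=67

Found at index 8


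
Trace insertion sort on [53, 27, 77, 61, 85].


Initial: [53, 27, 77, 61, 85]
Insert 27: [27, 53, 77, 61, 85]
Insert 77: [27, 53, 77, 61, 85]
Insert 61: [27, 53, 61, 77, 85]
Insert 85: [27, 53, 61, 77, 85]

Sorted: [27, 53, 61, 77, 85]


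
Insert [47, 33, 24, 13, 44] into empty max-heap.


Insert 47: [47]
Insert 33: [47, 33]
Insert 24: [47, 33, 24]
Insert 13: [47, 33, 24, 13]
Insert 44: [47, 44, 24, 13, 33]

Final heap: [47, 44, 24, 13, 33]


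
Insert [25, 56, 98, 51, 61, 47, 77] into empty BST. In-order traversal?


Insert 25: root
Insert 56: R from 25
Insert 98: R from 25 -> R from 56
Insert 51: R from 25 -> L from 56
Insert 61: R from 25 -> R from 56 -> L from 98
Insert 47: R from 25 -> L from 56 -> L from 51
Insert 77: R from 25 -> R from 56 -> L from 98 -> R from 61

In-order: [25, 47, 51, 56, 61, 77, 98]


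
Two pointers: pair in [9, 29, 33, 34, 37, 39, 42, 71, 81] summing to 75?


lo=0(9)+hi=8(81)=90
lo=0(9)+hi=7(71)=80
lo=0(9)+hi=6(42)=51
lo=1(29)+hi=6(42)=71
lo=2(33)+hi=6(42)=75

Yes: 33+42=75


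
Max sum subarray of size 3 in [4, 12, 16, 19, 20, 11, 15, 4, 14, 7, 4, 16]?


[0:3]: 32
[1:4]: 47
[2:5]: 55
[3:6]: 50
[4:7]: 46
[5:8]: 30
[6:9]: 33
[7:10]: 25
[8:11]: 25
[9:12]: 27

Max: 55 at [2:5]


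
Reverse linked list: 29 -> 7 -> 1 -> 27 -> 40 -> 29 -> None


Step 1: curr=29, set curr.next=prev(None) | reversed so far: 29
Step 2: curr=7, set curr.next=prev(29) | reversed so far: 7 -> 29
Step 3: curr=1, set curr.next=prev(7) | reversed so far: 1 -> 7 -> 29
Step 4: curr=27, set curr.next=prev(1) | reversed so far: 27 -> 1 -> 7 -> 29
Step 5: curr=40, set curr.next=prev(27) | reversed so far: 40 -> 27 -> 1 -> 7 -> 29
Step 6: curr=29, set curr.next=prev(40) | reversed so far: 29 -> 40 -> 27 -> 1 -> 7 -> 29

29 -> 40 -> 27 -> 1 -> 7 -> 29 -> None


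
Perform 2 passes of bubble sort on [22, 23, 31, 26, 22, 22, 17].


Initial: [22, 23, 31, 26, 22, 22, 17]
Pass 1: [22, 23, 26, 22, 22, 17, 31] (4 swaps)
Pass 2: [22, 23, 22, 22, 17, 26, 31] (3 swaps)

After 2 passes: [22, 23, 22, 22, 17, 26, 31]


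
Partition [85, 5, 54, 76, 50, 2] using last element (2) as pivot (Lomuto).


Pivot: 2
Place pivot at 0: [2, 5, 54, 76, 50, 85]

Partitioned: [2, 5, 54, 76, 50, 85]


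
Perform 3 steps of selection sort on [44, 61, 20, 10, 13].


Initial: [44, 61, 20, 10, 13]
Step 1: min=10 at 3
  Swap: [10, 61, 20, 44, 13]
Step 2: min=13 at 4
  Swap: [10, 13, 20, 44, 61]
Step 3: min=20 at 2
  Swap: [10, 13, 20, 44, 61]

After 3 steps: [10, 13, 20, 44, 61]


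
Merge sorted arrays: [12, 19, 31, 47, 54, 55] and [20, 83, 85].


Take 12 from A
Take 19 from A
Take 20 from B
Take 31 from A
Take 47 from A
Take 54 from A
Take 55 from A

Merged: [12, 19, 20, 31, 47, 54, 55, 83, 85]


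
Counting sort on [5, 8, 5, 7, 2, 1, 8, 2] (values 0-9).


Input: [5, 8, 5, 7, 2, 1, 8, 2]
Counts: [0, 1, 2, 0, 0, 2, 0, 1, 2, 0]

Sorted: [1, 2, 2, 5, 5, 7, 8, 8]


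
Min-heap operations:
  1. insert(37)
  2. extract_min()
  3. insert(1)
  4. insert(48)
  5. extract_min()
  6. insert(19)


insert(37) -> [37]
extract_min()->37, []
insert(1) -> [1]
insert(48) -> [1, 48]
extract_min()->1, [48]
insert(19) -> [19, 48]

Final heap: [19, 48]


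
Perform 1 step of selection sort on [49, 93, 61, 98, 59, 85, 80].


Initial: [49, 93, 61, 98, 59, 85, 80]
Step 1: min=49 at 0
  Swap: [49, 93, 61, 98, 59, 85, 80]

After 1 step: [49, 93, 61, 98, 59, 85, 80]


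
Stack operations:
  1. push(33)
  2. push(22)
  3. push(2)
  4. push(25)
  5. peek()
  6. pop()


push(33) -> [33]
push(22) -> [33, 22]
push(2) -> [33, 22, 2]
push(25) -> [33, 22, 2, 25]
peek()->25
pop()->25, [33, 22, 2]

Final stack: [33, 22, 2]


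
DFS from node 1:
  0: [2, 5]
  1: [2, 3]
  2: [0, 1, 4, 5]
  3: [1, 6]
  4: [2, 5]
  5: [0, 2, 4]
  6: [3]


Visit 1, push [3, 2]
Visit 2, push [5, 4, 0]
Visit 0, push [5]
Visit 5, push [4]
Visit 4, push []
Visit 3, push [6]
Visit 6, push []

DFS order: [1, 2, 0, 5, 4, 3, 6]


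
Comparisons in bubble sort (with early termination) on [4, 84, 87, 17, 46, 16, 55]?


Algorithm: bubble sort (with early termination)
Input: [4, 84, 87, 17, 46, 16, 55]
Sorted: [4, 16, 17, 46, 55, 84, 87]

20


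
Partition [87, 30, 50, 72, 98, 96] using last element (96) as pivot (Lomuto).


Pivot: 96
  87 <= 96: advance i (no swap)
  30 <= 96: advance i (no swap)
  50 <= 96: advance i (no swap)
  72 <= 96: advance i (no swap)
Place pivot at 4: [87, 30, 50, 72, 96, 98]

Partitioned: [87, 30, 50, 72, 96, 98]


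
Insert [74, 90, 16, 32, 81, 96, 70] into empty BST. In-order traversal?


Insert 74: root
Insert 90: R from 74
Insert 16: L from 74
Insert 32: L from 74 -> R from 16
Insert 81: R from 74 -> L from 90
Insert 96: R from 74 -> R from 90
Insert 70: L from 74 -> R from 16 -> R from 32

In-order: [16, 32, 70, 74, 81, 90, 96]


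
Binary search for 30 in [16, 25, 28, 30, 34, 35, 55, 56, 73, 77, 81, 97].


Step 1: lo=0, hi=11, mid=5, val=35
Step 2: lo=0, hi=4, mid=2, val=28
Step 3: lo=3, hi=4, mid=3, val=30

Found at index 3


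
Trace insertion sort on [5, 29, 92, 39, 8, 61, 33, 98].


Initial: [5, 29, 92, 39, 8, 61, 33, 98]
Insert 29: [5, 29, 92, 39, 8, 61, 33, 98]
Insert 92: [5, 29, 92, 39, 8, 61, 33, 98]
Insert 39: [5, 29, 39, 92, 8, 61, 33, 98]
Insert 8: [5, 8, 29, 39, 92, 61, 33, 98]
Insert 61: [5, 8, 29, 39, 61, 92, 33, 98]
Insert 33: [5, 8, 29, 33, 39, 61, 92, 98]
Insert 98: [5, 8, 29, 33, 39, 61, 92, 98]

Sorted: [5, 8, 29, 33, 39, 61, 92, 98]


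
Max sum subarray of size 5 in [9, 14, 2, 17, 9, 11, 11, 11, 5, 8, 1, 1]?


[0:5]: 51
[1:6]: 53
[2:7]: 50
[3:8]: 59
[4:9]: 47
[5:10]: 46
[6:11]: 36
[7:12]: 26

Max: 59 at [3:8]


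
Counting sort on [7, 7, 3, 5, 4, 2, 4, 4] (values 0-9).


Input: [7, 7, 3, 5, 4, 2, 4, 4]
Counts: [0, 0, 1, 1, 3, 1, 0, 2, 0, 0]

Sorted: [2, 3, 4, 4, 4, 5, 7, 7]


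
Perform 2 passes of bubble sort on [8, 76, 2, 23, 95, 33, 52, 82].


Initial: [8, 76, 2, 23, 95, 33, 52, 82]
Pass 1: [8, 2, 23, 76, 33, 52, 82, 95] (5 swaps)
Pass 2: [2, 8, 23, 33, 52, 76, 82, 95] (3 swaps)

After 2 passes: [2, 8, 23, 33, 52, 76, 82, 95]


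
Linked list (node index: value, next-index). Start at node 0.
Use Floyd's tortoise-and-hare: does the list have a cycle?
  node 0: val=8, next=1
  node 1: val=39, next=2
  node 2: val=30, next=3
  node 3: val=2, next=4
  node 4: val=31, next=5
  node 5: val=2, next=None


Floyd's tortoise (slow, +1) and hare (fast, +2):
  init: slow=0, fast=0
  step 1: slow=1, fast=2
  step 2: slow=2, fast=4
  step 3: fast 4->5->None, no cycle

Cycle: no


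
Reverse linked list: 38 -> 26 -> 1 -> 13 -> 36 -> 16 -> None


Step 1: curr=38, set curr.next=prev(None) | reversed so far: 38
Step 2: curr=26, set curr.next=prev(38) | reversed so far: 26 -> 38
Step 3: curr=1, set curr.next=prev(26) | reversed so far: 1 -> 26 -> 38
Step 4: curr=13, set curr.next=prev(1) | reversed so far: 13 -> 1 -> 26 -> 38
Step 5: curr=36, set curr.next=prev(13) | reversed so far: 36 -> 13 -> 1 -> 26 -> 38
Step 6: curr=16, set curr.next=prev(36) | reversed so far: 16 -> 36 -> 13 -> 1 -> 26 -> 38

16 -> 36 -> 13 -> 1 -> 26 -> 38 -> None


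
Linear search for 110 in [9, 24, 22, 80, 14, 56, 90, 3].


i=0: 9!=110
i=1: 24!=110
i=2: 22!=110
i=3: 80!=110
i=4: 14!=110
i=5: 56!=110
i=6: 90!=110
i=7: 3!=110

Not found, 8 comps


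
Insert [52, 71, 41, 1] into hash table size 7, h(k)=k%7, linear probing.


Insert 52: h=3 -> slot 3
Insert 71: h=1 -> slot 1
Insert 41: h=6 -> slot 6
Insert 1: h=1, 1 probes -> slot 2

Table: [None, 71, 1, 52, None, None, 41]


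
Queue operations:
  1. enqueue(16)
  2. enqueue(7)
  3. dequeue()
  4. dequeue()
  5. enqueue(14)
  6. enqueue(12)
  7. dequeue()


enqueue(16) -> [16]
enqueue(7) -> [16, 7]
dequeue()->16, [7]
dequeue()->7, []
enqueue(14) -> [14]
enqueue(12) -> [14, 12]
dequeue()->14, [12]

Final queue: [12]


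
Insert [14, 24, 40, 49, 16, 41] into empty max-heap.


Insert 14: [14]
Insert 24: [24, 14]
Insert 40: [40, 14, 24]
Insert 49: [49, 40, 24, 14]
Insert 16: [49, 40, 24, 14, 16]
Insert 41: [49, 40, 41, 14, 16, 24]

Final heap: [49, 40, 41, 14, 16, 24]


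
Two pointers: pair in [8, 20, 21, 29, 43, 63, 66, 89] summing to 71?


lo=0(8)+hi=7(89)=97
lo=0(8)+hi=6(66)=74
lo=0(8)+hi=5(63)=71

Yes: 8+63=71


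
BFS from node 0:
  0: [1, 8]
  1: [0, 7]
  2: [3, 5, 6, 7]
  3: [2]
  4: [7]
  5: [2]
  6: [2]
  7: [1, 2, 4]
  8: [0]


Visit 0, enqueue [1, 8]
Visit 1, enqueue [7]
Visit 8, enqueue []
Visit 7, enqueue [2, 4]
Visit 2, enqueue [3, 5, 6]
Visit 4, enqueue []
Visit 3, enqueue []
Visit 5, enqueue []
Visit 6, enqueue []

BFS order: [0, 1, 8, 7, 2, 4, 3, 5, 6]


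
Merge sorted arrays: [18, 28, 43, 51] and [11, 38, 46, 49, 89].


Take 11 from B
Take 18 from A
Take 28 from A
Take 38 from B
Take 43 from A
Take 46 from B
Take 49 from B
Take 51 from A

Merged: [11, 18, 28, 38, 43, 46, 49, 51, 89]


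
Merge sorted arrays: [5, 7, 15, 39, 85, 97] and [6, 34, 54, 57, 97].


Take 5 from A
Take 6 from B
Take 7 from A
Take 15 from A
Take 34 from B
Take 39 from A
Take 54 from B
Take 57 from B
Take 85 from A
Take 97 from A

Merged: [5, 6, 7, 15, 34, 39, 54, 57, 85, 97, 97]


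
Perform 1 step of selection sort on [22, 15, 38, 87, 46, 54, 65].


Initial: [22, 15, 38, 87, 46, 54, 65]
Step 1: min=15 at 1
  Swap: [15, 22, 38, 87, 46, 54, 65]

After 1 step: [15, 22, 38, 87, 46, 54, 65]


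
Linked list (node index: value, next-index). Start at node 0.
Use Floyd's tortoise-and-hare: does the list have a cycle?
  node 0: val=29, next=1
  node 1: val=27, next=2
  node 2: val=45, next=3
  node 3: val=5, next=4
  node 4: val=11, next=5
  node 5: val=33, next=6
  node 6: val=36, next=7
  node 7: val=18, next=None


Floyd's tortoise (slow, +1) and hare (fast, +2):
  init: slow=0, fast=0
  step 1: slow=1, fast=2
  step 2: slow=2, fast=4
  step 3: slow=3, fast=6
  step 4: fast 6->7->None, no cycle

Cycle: no


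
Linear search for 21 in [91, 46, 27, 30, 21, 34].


i=0: 91!=21
i=1: 46!=21
i=2: 27!=21
i=3: 30!=21
i=4: 21==21 found!

Found at 4, 5 comps


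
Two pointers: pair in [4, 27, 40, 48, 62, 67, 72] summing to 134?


lo=0(4)+hi=6(72)=76
lo=1(27)+hi=6(72)=99
lo=2(40)+hi=6(72)=112
lo=3(48)+hi=6(72)=120
lo=4(62)+hi=6(72)=134

Yes: 62+72=134


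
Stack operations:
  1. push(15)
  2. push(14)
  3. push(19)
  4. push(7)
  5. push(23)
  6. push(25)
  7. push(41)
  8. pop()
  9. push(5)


push(15) -> [15]
push(14) -> [15, 14]
push(19) -> [15, 14, 19]
push(7) -> [15, 14, 19, 7]
push(23) -> [15, 14, 19, 7, 23]
push(25) -> [15, 14, 19, 7, 23, 25]
push(41) -> [15, 14, 19, 7, 23, 25, 41]
pop()->41, [15, 14, 19, 7, 23, 25]
push(5) -> [15, 14, 19, 7, 23, 25, 5]

Final stack: [15, 14, 19, 7, 23, 25, 5]


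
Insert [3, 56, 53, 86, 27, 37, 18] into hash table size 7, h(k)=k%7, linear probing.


Insert 3: h=3 -> slot 3
Insert 56: h=0 -> slot 0
Insert 53: h=4 -> slot 4
Insert 86: h=2 -> slot 2
Insert 27: h=6 -> slot 6
Insert 37: h=2, 3 probes -> slot 5
Insert 18: h=4, 4 probes -> slot 1

Table: [56, 18, 86, 3, 53, 37, 27]


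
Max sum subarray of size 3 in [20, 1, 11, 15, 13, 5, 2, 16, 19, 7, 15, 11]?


[0:3]: 32
[1:4]: 27
[2:5]: 39
[3:6]: 33
[4:7]: 20
[5:8]: 23
[6:9]: 37
[7:10]: 42
[8:11]: 41
[9:12]: 33

Max: 42 at [7:10]


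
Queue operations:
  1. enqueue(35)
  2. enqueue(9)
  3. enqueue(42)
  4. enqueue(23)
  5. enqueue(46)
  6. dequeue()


enqueue(35) -> [35]
enqueue(9) -> [35, 9]
enqueue(42) -> [35, 9, 42]
enqueue(23) -> [35, 9, 42, 23]
enqueue(46) -> [35, 9, 42, 23, 46]
dequeue()->35, [9, 42, 23, 46]

Final queue: [9, 42, 23, 46]


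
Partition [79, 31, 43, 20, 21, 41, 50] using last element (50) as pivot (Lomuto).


Pivot: 50
  31 <= 50: swap -> [31, 79, 43, 20, 21, 41, 50]
  43 <= 50: swap -> [31, 43, 79, 20, 21, 41, 50]
  20 <= 50: swap -> [31, 43, 20, 79, 21, 41, 50]
  21 <= 50: swap -> [31, 43, 20, 21, 79, 41, 50]
  41 <= 50: swap -> [31, 43, 20, 21, 41, 79, 50]
Place pivot at 5: [31, 43, 20, 21, 41, 50, 79]

Partitioned: [31, 43, 20, 21, 41, 50, 79]


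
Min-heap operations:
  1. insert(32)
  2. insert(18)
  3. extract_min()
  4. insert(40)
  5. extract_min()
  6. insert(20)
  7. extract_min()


insert(32) -> [32]
insert(18) -> [18, 32]
extract_min()->18, [32]
insert(40) -> [32, 40]
extract_min()->32, [40]
insert(20) -> [20, 40]
extract_min()->20, [40]

Final heap: [40]


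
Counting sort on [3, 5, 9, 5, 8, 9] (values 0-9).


Input: [3, 5, 9, 5, 8, 9]
Counts: [0, 0, 0, 1, 0, 2, 0, 0, 1, 2]

Sorted: [3, 5, 5, 8, 9, 9]


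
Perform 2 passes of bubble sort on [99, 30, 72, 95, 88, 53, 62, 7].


Initial: [99, 30, 72, 95, 88, 53, 62, 7]
Pass 1: [30, 72, 95, 88, 53, 62, 7, 99] (7 swaps)
Pass 2: [30, 72, 88, 53, 62, 7, 95, 99] (4 swaps)

After 2 passes: [30, 72, 88, 53, 62, 7, 95, 99]


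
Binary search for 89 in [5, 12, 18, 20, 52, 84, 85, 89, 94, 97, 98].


Step 1: lo=0, hi=10, mid=5, val=84
Step 2: lo=6, hi=10, mid=8, val=94
Step 3: lo=6, hi=7, mid=6, val=85
Step 4: lo=7, hi=7, mid=7, val=89

Found at index 7


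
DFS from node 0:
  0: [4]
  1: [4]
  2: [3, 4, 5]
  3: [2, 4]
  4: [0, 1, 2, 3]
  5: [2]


Visit 0, push [4]
Visit 4, push [3, 2, 1]
Visit 1, push []
Visit 2, push [5, 3]
Visit 3, push []
Visit 5, push []

DFS order: [0, 4, 1, 2, 3, 5]


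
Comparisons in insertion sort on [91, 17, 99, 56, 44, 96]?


Algorithm: insertion sort
Input: [91, 17, 99, 56, 44, 96]
Sorted: [17, 44, 56, 91, 96, 99]

11


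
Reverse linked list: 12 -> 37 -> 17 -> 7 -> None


Step 1: curr=12, set curr.next=prev(None) | reversed so far: 12
Step 2: curr=37, set curr.next=prev(12) | reversed so far: 37 -> 12
Step 3: curr=17, set curr.next=prev(37) | reversed so far: 17 -> 37 -> 12
Step 4: curr=7, set curr.next=prev(17) | reversed so far: 7 -> 17 -> 37 -> 12

7 -> 17 -> 37 -> 12 -> None


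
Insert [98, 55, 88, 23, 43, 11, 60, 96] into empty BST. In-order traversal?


Insert 98: root
Insert 55: L from 98
Insert 88: L from 98 -> R from 55
Insert 23: L from 98 -> L from 55
Insert 43: L from 98 -> L from 55 -> R from 23
Insert 11: L from 98 -> L from 55 -> L from 23
Insert 60: L from 98 -> R from 55 -> L from 88
Insert 96: L from 98 -> R from 55 -> R from 88

In-order: [11, 23, 43, 55, 60, 88, 96, 98]


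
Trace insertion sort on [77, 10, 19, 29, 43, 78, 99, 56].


Initial: [77, 10, 19, 29, 43, 78, 99, 56]
Insert 10: [10, 77, 19, 29, 43, 78, 99, 56]
Insert 19: [10, 19, 77, 29, 43, 78, 99, 56]
Insert 29: [10, 19, 29, 77, 43, 78, 99, 56]
Insert 43: [10, 19, 29, 43, 77, 78, 99, 56]
Insert 78: [10, 19, 29, 43, 77, 78, 99, 56]
Insert 99: [10, 19, 29, 43, 77, 78, 99, 56]
Insert 56: [10, 19, 29, 43, 56, 77, 78, 99]

Sorted: [10, 19, 29, 43, 56, 77, 78, 99]


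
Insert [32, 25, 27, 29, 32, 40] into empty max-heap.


Insert 32: [32]
Insert 25: [32, 25]
Insert 27: [32, 25, 27]
Insert 29: [32, 29, 27, 25]
Insert 32: [32, 32, 27, 25, 29]
Insert 40: [40, 32, 32, 25, 29, 27]

Final heap: [40, 32, 32, 25, 29, 27]


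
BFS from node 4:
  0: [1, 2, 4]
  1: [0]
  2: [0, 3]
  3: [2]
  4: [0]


Visit 4, enqueue [0]
Visit 0, enqueue [1, 2]
Visit 1, enqueue []
Visit 2, enqueue [3]
Visit 3, enqueue []

BFS order: [4, 0, 1, 2, 3]


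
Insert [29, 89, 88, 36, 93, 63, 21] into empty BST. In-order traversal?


Insert 29: root
Insert 89: R from 29
Insert 88: R from 29 -> L from 89
Insert 36: R from 29 -> L from 89 -> L from 88
Insert 93: R from 29 -> R from 89
Insert 63: R from 29 -> L from 89 -> L from 88 -> R from 36
Insert 21: L from 29

In-order: [21, 29, 36, 63, 88, 89, 93]


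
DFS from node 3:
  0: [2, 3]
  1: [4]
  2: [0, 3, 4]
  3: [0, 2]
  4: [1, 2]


Visit 3, push [2, 0]
Visit 0, push [2]
Visit 2, push [4]
Visit 4, push [1]
Visit 1, push []

DFS order: [3, 0, 2, 4, 1]


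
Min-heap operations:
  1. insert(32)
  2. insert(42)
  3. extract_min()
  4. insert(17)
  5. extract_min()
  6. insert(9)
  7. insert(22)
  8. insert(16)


insert(32) -> [32]
insert(42) -> [32, 42]
extract_min()->32, [42]
insert(17) -> [17, 42]
extract_min()->17, [42]
insert(9) -> [9, 42]
insert(22) -> [9, 42, 22]
insert(16) -> [9, 16, 22, 42]

Final heap: [9, 16, 22, 42]


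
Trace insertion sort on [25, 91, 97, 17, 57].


Initial: [25, 91, 97, 17, 57]
Insert 91: [25, 91, 97, 17, 57]
Insert 97: [25, 91, 97, 17, 57]
Insert 17: [17, 25, 91, 97, 57]
Insert 57: [17, 25, 57, 91, 97]

Sorted: [17, 25, 57, 91, 97]


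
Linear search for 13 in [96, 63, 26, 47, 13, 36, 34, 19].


i=0: 96!=13
i=1: 63!=13
i=2: 26!=13
i=3: 47!=13
i=4: 13==13 found!

Found at 4, 5 comps


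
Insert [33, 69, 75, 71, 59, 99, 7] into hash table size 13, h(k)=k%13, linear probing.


Insert 33: h=7 -> slot 7
Insert 69: h=4 -> slot 4
Insert 75: h=10 -> slot 10
Insert 71: h=6 -> slot 6
Insert 59: h=7, 1 probes -> slot 8
Insert 99: h=8, 1 probes -> slot 9
Insert 7: h=7, 4 probes -> slot 11

Table: [None, None, None, None, 69, None, 71, 33, 59, 99, 75, 7, None]


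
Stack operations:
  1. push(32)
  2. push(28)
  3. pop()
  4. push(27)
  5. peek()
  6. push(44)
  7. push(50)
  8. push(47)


push(32) -> [32]
push(28) -> [32, 28]
pop()->28, [32]
push(27) -> [32, 27]
peek()->27
push(44) -> [32, 27, 44]
push(50) -> [32, 27, 44, 50]
push(47) -> [32, 27, 44, 50, 47]

Final stack: [32, 27, 44, 50, 47]


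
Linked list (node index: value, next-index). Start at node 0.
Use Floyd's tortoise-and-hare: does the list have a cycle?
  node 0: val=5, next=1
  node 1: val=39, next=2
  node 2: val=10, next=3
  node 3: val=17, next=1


Floyd's tortoise (slow, +1) and hare (fast, +2):
  init: slow=0, fast=0
  step 1: slow=1, fast=2
  step 2: slow=2, fast=1
  step 3: slow=3, fast=3
  slow == fast at node 3: cycle detected

Cycle: yes


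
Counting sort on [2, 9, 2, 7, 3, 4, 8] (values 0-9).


Input: [2, 9, 2, 7, 3, 4, 8]
Counts: [0, 0, 2, 1, 1, 0, 0, 1, 1, 1]

Sorted: [2, 2, 3, 4, 7, 8, 9]


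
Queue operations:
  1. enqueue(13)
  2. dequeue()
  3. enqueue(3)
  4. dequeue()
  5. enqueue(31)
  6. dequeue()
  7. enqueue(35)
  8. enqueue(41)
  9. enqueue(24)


enqueue(13) -> [13]
dequeue()->13, []
enqueue(3) -> [3]
dequeue()->3, []
enqueue(31) -> [31]
dequeue()->31, []
enqueue(35) -> [35]
enqueue(41) -> [35, 41]
enqueue(24) -> [35, 41, 24]

Final queue: [35, 41, 24]
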